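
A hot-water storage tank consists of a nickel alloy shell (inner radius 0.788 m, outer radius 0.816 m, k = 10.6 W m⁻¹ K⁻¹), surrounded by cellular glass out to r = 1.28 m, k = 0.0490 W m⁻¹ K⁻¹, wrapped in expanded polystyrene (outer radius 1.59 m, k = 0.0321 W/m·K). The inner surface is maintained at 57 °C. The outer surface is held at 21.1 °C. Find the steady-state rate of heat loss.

Resistance network (inner→outer):
  R_nickel alloy = (1/0.788 − 1/0.816)/(4πk) = 0.04355/(4π·10.6) = 3.269×10^-4 K/W
  R_cellular glass = (1/0.816 − 1/1.28)/(4πk) = 0.4442/(4π·0.0490) = 0.7215 K/W
  R_expanded polystyrene = (1/1.28 − 1/1.59)/(4πk) = 0.1523/(4π·0.0321) = 0.3776 K/W
ΣR = 3.269×10^-4 + 0.7215 + 0.3776 = 1.099 K/W
Q = ΔT/ΣR = (57 °C − 21.1 °C)/1.099 = 32.7 W

Q = 32.7 W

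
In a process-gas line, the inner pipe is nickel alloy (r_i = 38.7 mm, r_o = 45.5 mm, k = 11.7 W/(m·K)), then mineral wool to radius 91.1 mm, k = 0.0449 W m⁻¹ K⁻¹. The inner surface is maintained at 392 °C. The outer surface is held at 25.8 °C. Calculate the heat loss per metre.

Q' = 149 W/m

Resistance network (inner→outer):
  R'_nickel alloy = ln(0.0455/0.0387)/(2πk) = 0.1619/(2π·11.7) = 0.002202 m·K/W
  R'_mineral wool = ln(0.0911/0.0455)/(2πk) = 0.6942/(2π·0.0449) = 2.461 m·K/W
ΣR = 0.002202 + 2.461 = 2.463 m·K/W
Q' = ΔT/ΣR = (392 °C − 25.8 °C)/2.463 = 149 W/m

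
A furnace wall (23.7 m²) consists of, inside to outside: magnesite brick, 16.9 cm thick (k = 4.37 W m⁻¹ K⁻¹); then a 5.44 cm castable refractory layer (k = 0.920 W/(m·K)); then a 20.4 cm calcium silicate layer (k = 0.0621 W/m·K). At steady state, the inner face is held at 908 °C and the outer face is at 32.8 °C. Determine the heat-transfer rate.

Q = 6130 W

Resistance network (inner→outer):
  R_magnesite brick = L/(kA) = 0.169/(4.37·23.7) = 0.001632 K/W
  R_castable refractory = L/(kA) = 0.0544/(0.920·23.7) = 0.002495 K/W
  R_calcium silicate = L/(kA) = 0.204/(0.0621·23.7) = 0.1386 K/W
ΣR = 0.001632 + 0.002495 + 0.1386 = 0.1427 K/W
Q = ΔT/ΣR = (908 °C − 32.8 °C)/0.1427 = 6130 W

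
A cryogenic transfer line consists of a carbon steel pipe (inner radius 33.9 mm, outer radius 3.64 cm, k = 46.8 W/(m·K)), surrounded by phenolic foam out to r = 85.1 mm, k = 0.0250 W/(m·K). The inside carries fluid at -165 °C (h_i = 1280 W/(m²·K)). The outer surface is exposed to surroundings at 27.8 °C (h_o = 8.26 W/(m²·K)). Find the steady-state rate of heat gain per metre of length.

Series thermal resistances, inner to outer:
  R'_conv,in = 1/(2πr h) = 1/(2π·0.0339·1280) = 0.003668 m·K/W
  R'_carbon steel = ln(0.0364/0.0339)/(2πk) = 0.07115/(2π·46.8) = 2.420×10^-4 m·K/W
  R'_phenolic foam = ln(0.0851/0.0364)/(2πk) = 0.8493/(2π·0.0250) = 5.407 m·K/W
  R'_conv,out = 1/(2πr h) = 1/(2π·0.0851·8.26) = 0.2264 m·K/W
ΣR = 0.003668 + 2.420×10^-4 + 5.407 + 0.2264 = 5.637 m·K/W
Q' = ΔT/ΣR = (-165 °C − 27.8 °C)/5.637 = -34.2 W/m
(Negative Q' ⇒ heat flows inward; heat gain = 34.2 W/m.)

Q' = 34.2 W/m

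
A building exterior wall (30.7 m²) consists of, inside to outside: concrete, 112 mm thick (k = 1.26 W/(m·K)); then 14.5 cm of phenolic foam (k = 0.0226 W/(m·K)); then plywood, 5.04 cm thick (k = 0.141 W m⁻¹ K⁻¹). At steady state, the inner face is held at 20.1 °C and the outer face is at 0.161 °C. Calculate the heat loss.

Q = 89.2 W

Resistance network (inner→outer):
  R_concrete = L/(kA) = 0.112/(1.26·30.7) = 0.002895 K/W
  R_phenolic foam = L/(kA) = 0.145/(0.0226·30.7) = 0.2090 K/W
  R_plywood = L/(kA) = 0.0504/(0.141·30.7) = 0.01164 K/W
ΣR = 0.002895 + 0.2090 + 0.01164 = 0.2235 K/W
Q = ΔT/ΣR = (20.1 °C − 0.161 °C)/0.2235 = 89.2 W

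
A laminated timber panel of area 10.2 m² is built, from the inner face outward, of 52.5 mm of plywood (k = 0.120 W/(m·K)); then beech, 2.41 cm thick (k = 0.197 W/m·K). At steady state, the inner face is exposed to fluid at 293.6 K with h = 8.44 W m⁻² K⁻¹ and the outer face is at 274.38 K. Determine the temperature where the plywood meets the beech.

T = 277.85 K

Treat each layer as a resistance in series:
  R_conv,in = 1/(hA) = 1/(8.44·10.2) = 0.01162 K/W
  R_plywood = L/(kA) = 0.0525/(0.120·10.2) = 0.04289 K/W
  R_beech = L/(kA) = 0.0241/(0.197·10.2) = 0.01199 K/W
ΣR = 0.01162 + 0.04289 + 0.01199 = 0.06650 K/W
Q = ΔT/ΣR = (293.6 K − 274.38 K)/0.06650 = 289.0 W
From the inner boundary to the plywood/beech interface, ΣR_partial = 0.05451 K/W.
T_interface = T_in − Q·ΣR_partial = 293.6 K − (289.0)(0.05451) = 277.85 K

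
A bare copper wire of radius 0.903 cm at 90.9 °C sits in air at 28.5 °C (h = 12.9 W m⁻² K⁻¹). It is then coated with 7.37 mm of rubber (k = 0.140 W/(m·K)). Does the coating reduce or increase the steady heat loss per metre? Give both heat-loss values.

reduces: 45.7 → 43.6 W/m

Critical radius for a cylinder: r_cr = k/h = 0.0109 m = 1.09 cm.
Outer radius after coating: r₂ = 0.00903 + 0.00737 = 0.01640 m.
r₁ < r_cr < r₂: heat loss rises to a maximum at r_cr then falls. Whether the coating helps depends on whether Q(r₂) has dropped back below Q(r₁).
Bare: R = 1/(2πr₁h) = 1.366 m·K/W; Q = 62.4/1.366 = 45.7 W/m.
Coated: R = R_cond + R_conv = 1.431 m·K/W; Q = 62.4/1.431 = 43.6 W/m.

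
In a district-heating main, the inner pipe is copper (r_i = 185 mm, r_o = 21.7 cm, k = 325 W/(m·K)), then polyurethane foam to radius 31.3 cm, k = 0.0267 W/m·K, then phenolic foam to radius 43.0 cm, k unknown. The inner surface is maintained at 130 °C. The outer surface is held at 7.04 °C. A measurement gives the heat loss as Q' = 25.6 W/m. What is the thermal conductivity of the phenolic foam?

ΣR = ΔT/Q' = |130 − 7.04|/25.6 = 4.803 m·K/W
Known resistances:
  R'_copper = ln(0.217/0.185)/(2πk) = 0.1595/(2π·325) = 7.813×10^-5 m·K/W
  R'_polyurethane foam = ln(0.313/0.217)/(2πk) = 0.3663/(2π·0.0267) = 2.183 m·K/W
R_phenolic foam = ΣR − ΣR_known = 4.803 − 2.183 = 2.620 m·K/W
ln(r₂/r₁)/(2πk) = 2.620 ⇒ k = 0.3176/(2π·2.620) = 0.0193 W/m·K

k = 0.0193 W/m·K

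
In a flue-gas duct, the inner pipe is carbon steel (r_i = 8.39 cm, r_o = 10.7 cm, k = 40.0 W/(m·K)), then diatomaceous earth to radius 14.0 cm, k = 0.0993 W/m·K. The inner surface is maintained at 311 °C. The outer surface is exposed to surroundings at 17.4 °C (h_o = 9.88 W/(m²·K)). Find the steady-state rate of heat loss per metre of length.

Q' = 537 W/m

Resistance network (inner→outer):
  R'_carbon steel = ln(0.107/0.0839)/(2πk) = 0.2432/(2π·40.0) = 9.677×10^-4 m·K/W
  R'_diatomaceous earth = ln(0.140/0.107)/(2πk) = 0.2688/(2π·0.0993) = 0.4308 m·K/W
  R'_conv,out = 1/(2πr h) = 1/(2π·0.140·9.88) = 0.1151 m·K/W
ΣR = 9.677×10^-4 + 0.4308 + 0.1151 = 0.5469 m·K/W
Q' = ΔT/ΣR = (311 °C − 17.4 °C)/0.5469 = 537 W/m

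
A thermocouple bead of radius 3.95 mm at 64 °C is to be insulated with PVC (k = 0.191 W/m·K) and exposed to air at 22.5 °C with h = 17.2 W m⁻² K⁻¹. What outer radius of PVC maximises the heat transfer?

For a sphere, r_cr = 2k_ins/h = 2·0.191/17.2 = 0.0222 m = 2.22 cm

r_cr = 2.22 cm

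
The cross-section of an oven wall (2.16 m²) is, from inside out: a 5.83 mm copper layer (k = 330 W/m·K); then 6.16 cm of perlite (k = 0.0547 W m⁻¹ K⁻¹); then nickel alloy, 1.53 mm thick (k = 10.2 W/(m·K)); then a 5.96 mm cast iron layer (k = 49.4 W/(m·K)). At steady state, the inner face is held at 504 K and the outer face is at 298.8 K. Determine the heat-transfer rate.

Q = 393 W

Treat each layer as a resistance in series:
  R_copper = L/(kA) = 0.00583/(330·2.16) = 8.179×10^-6 K/W
  R_perlite = L/(kA) = 0.0616/(0.0547·2.16) = 0.5214 K/W
  R_nickel alloy = L/(kA) = 0.00153/(10.2·2.16) = 6.944×10^-5 K/W
  R_cast iron = L/(kA) = 0.00596/(49.4·2.16) = 5.586×10^-5 K/W
ΣR = 8.179×10^-6 + 0.5214 + 6.944×10^-5 + 5.586×10^-5 = 0.5215 K/W
Q = ΔT/ΣR = (504 K − 298.8 K)/0.5215 = 393 W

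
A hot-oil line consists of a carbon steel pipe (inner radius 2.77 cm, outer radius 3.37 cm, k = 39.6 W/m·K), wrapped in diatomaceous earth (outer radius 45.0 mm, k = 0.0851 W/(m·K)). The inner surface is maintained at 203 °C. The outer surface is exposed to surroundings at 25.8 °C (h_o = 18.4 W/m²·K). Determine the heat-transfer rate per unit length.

Q' = 241 W/m

Treat each layer as a resistance in series:
  R'_carbon steel = ln(0.0337/0.0277)/(2πk) = 0.1961/(2π·39.6) = 7.880×10^-4 m·K/W
  R'_diatomaceous earth = ln(0.0450/0.0337)/(2πk) = 0.2892/(2π·0.0851) = 0.5408 m·K/W
  R'_conv,out = 1/(2πr h) = 1/(2π·0.0450·18.4) = 0.1922 m·K/W
ΣR = 7.880×10^-4 + 0.5408 + 0.1922 = 0.7338 m·K/W
Q' = ΔT/ΣR = (203 °C − 25.8 °C)/0.7338 = 241 W/m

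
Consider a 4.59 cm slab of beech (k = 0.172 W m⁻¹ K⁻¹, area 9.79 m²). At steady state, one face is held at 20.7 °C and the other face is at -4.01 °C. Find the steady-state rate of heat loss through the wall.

Q = 907 W

Q = kA·ΔT/L = 0.172 × 9.79 × |20.7 °C − -4.01 °C| / 0.0459 = 907 W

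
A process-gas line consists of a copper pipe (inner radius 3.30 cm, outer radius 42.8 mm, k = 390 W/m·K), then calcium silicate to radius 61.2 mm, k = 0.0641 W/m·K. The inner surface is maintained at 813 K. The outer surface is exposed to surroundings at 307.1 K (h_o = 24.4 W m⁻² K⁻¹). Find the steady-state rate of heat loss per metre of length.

Treat each layer as a resistance in series:
  R'_copper = ln(0.0428/0.0330)/(2πk) = 0.2600/(2π·390) = 1.061×10^-4 m·K/W
  R'_calcium silicate = ln(0.0612/0.0428)/(2πk) = 0.3576/(2π·0.0641) = 0.8879 m·K/W
  R'_conv,out = 1/(2πr h) = 1/(2π·0.0612·24.4) = 0.1066 m·K/W
ΣR = 1.061×10^-4 + 0.8879 + 0.1066 = 0.9946 m·K/W
Q' = ΔT/ΣR = (813 K − 307.1 K)/0.9946 = 509 W/m

Q' = 509 W/m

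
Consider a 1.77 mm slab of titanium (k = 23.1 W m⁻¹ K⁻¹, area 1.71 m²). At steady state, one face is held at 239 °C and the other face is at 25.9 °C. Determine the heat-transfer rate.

Q = kA·ΔT/L = 23.1 × 1.71 × |239 °C − 25.9 °C| / 0.00177 = 4.76×10^6 W

Q = 4760 kW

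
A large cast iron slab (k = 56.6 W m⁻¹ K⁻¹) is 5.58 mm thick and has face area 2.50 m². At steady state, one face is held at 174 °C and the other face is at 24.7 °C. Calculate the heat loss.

Q = 3790 kW

Q = kA·ΔT/L = 56.6 × 2.50 × |174 °C − 24.7 °C| / 0.00558 = 3.79×10^6 W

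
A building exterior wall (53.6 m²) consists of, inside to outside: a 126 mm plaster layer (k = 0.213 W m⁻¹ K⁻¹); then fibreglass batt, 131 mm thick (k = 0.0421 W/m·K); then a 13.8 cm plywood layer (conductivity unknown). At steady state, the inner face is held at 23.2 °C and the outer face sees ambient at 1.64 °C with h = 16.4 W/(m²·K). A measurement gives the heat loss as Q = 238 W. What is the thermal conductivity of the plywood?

ΣR = ΔT/Q = |23.2 − 1.64|/238 = 0.09059 K/W
Known resistances:
  R_plaster = L/(kA) = 0.126/(0.213·53.6) = 0.01104 K/W
  R_fibreglass batt = L/(kA) = 0.131/(0.0421·53.6) = 0.05805 K/W
  R_conv,out = 1/(hA) = 1/(16.4·53.6) = 0.001138 K/W
R_plywood = ΣR − ΣR_known = 0.09059 − 0.07023 = 0.02036 K/W
L/(kA) = 0.02036 ⇒ k = 0.138/(0.02036·53.6) = 0.126 W/m·K

k = 0.126 W/m·K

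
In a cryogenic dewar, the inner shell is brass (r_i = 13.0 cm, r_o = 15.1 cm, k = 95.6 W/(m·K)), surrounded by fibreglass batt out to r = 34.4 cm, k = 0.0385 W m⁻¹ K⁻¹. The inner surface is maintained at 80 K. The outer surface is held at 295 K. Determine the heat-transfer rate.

Q = 28.0 W

Series thermal resistances, inner to outer:
  R_brass = (1/0.130 − 1/0.151)/(4πk) = 1.070/(4π·95.6) = 8.905×10^-4 K/W
  R_fibreglass batt = (1/0.151 − 1/0.344)/(4πk) = 3.716/(4π·0.0385) = 7.680 K/W
ΣR = 8.905×10^-4 + 7.680 = 7.681 K/W
Q = ΔT/ΣR = (80 K − 295 K)/7.681 = -28.0 W
(Negative Q ⇒ heat flows inward; heat gain = 28.0 W.)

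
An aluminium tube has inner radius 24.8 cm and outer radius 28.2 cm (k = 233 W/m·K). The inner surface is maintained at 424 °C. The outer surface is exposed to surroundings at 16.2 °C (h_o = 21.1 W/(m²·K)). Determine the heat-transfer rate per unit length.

Q' = 15200 W/m

Series thermal resistances, inner to outer:
  R'_aluminium = ln(0.282/0.248)/(2πk) = 0.1285/(2π·233) = 8.776×10^-5 m·K/W
  R'_conv,out = 1/(2πr h) = 1/(2π·0.282·21.1) = 0.02675 m·K/W
ΣR = 8.776×10^-5 + 0.02675 = 0.02684 m·K/W
Q' = ΔT/ΣR = (424 °C − 16.2 °C)/0.02684 = 15200 W/m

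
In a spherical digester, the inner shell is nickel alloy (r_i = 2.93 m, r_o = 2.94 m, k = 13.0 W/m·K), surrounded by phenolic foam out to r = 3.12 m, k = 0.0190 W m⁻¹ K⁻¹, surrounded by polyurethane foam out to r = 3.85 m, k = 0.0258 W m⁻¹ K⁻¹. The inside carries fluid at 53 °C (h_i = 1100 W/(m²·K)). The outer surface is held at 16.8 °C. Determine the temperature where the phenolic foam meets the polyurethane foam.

T = 42.0 °C

Resistance network (inner→outer):
  R_conv,in = 1/(4πr²h) = 1/(4π·2.93²·1100) = 8.427×10^-6 K/W
  R_nickel alloy = (1/2.93 − 1/2.94)/(4πk) = 0.001161/(4π·13.0) = 7.106×10^-6 K/W
  R_phenolic foam = (1/2.94 − 1/3.12)/(4πk) = 0.01962/(4π·0.0190) = 0.08219 K/W
  R_polyurethane foam = (1/3.12 − 1/3.85)/(4πk) = 0.06077/(4π·0.0258) = 0.1874 K/W
ΣR = 8.427×10^-6 + 7.106×10^-6 + 0.08219 + 0.1874 = 0.2696 K/W
Q = ΔT/ΣR = (53 °C − 16.8 °C)/0.2696 = 134.3 W
From the inner boundary to the phenolic foam/polyurethane foam interface, ΣR_partial = 0.08221 K/W.
T_interface = T_in − Q·ΣR_partial = 53 °C − (134.3)(0.08221) = 42.0 °C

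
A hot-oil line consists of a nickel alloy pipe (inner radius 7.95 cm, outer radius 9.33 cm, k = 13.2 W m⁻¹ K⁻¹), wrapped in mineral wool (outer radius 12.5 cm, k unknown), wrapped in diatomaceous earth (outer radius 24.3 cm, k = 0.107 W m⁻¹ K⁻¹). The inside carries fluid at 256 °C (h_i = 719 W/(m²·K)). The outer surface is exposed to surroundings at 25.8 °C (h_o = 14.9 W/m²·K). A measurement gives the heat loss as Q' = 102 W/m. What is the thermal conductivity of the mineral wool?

k = 0.0382 W/m·K

ΣR = ΔT/Q' = |256 − 25.8|/102 = 2.257 m·K/W
Known resistances:
  R'_conv,in = 1/(2πr h) = 1/(2π·0.0795·719) = 0.002784 m·K/W
  R'_nickel alloy = ln(0.0933/0.0795)/(2πk) = 0.1601/(2π·13.2) = 0.001930 m·K/W
  R'_diatomaceous earth = ln(0.243/0.125)/(2πk) = 0.6647/(2π·0.107) = 0.9888 m·K/W
  R'_conv,out = 1/(2πr h) = 1/(2π·0.243·14.9) = 0.04396 m·K/W
R_mineral wool = ΣR − ΣR_known = 2.257 − 1.037 = 1.220 m·K/W
ln(r₂/r₁)/(2πk) = 1.220 ⇒ k = 0.2925/(2π·1.220) = 0.0382 W/m·K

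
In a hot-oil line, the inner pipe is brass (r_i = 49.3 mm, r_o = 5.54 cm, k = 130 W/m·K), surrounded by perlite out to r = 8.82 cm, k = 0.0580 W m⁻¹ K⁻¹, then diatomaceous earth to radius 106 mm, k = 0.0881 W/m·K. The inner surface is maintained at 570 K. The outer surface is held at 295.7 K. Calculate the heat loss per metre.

Q' = 171 W/m

Treat each layer as a resistance in series:
  R'_brass = ln(0.0554/0.0493)/(2πk) = 0.1167/(2π·130) = 1.428×10^-4 m·K/W
  R'_perlite = ln(0.0882/0.0554)/(2πk) = 0.4650/(2π·0.0580) = 1.276 m·K/W
  R'_diatomaceous earth = ln(0.106/0.0882)/(2πk) = 0.1838/(2π·0.0881) = 0.3321 m·K/W
ΣR = 1.428×10^-4 + 1.276 + 0.3321 = 1.608 m·K/W
Q' = ΔT/ΣR = (570 K − 295.7 K)/1.608 = 171 W/m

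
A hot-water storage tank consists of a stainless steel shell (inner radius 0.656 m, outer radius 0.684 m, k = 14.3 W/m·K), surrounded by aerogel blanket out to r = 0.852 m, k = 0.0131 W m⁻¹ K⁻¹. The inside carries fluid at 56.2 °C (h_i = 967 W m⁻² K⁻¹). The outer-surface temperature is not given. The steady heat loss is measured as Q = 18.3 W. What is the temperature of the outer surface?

T_out = 24.1 °C

Series resistances:
  R_conv,in = 1/(4πr²h) = 1/(4π·0.656²·967) = 1.912×10^-4 K/W
  R_stainless steel = (1/0.656 − 1/0.684)/(4πk) = 0.06240/(4π·14.3) = 3.473×10^-4 K/W
  R_aerogel blanket = (1/0.684 − 1/0.852)/(4πk) = 0.2883/(4π·0.0131) = 1.751 K/W
ΣR = 1.752 K/W
ΔT = Q·ΣR = 18.3 × 1.752 = 32.06 K
Heat flows outward, so T_out = T_in − ΔT = 56.2 − 32.06 = 24.1 °C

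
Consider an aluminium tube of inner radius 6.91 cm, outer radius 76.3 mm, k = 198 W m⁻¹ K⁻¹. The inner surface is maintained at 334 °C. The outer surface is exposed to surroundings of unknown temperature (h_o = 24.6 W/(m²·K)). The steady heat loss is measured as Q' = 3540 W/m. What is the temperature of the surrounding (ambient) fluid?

T_out = 33.6 °C

Sum the resistances:
  R'_aluminium = ln(0.0763/0.0691)/(2πk) = 0.09912/(2π·198) = 7.967×10^-5 m·K/W
  R'_conv,out = 1/(2πr h) = 1/(2π·0.0763·24.6) = 0.08479 m·K/W
ΣR = 0.08487 m·K/W
ΔT = Q'·ΣR = 3540 × 0.08487 = 300.4 K
Heat flows outward, so T_out = T_in − ΔT = 334 − 300.4 = 33.6 °C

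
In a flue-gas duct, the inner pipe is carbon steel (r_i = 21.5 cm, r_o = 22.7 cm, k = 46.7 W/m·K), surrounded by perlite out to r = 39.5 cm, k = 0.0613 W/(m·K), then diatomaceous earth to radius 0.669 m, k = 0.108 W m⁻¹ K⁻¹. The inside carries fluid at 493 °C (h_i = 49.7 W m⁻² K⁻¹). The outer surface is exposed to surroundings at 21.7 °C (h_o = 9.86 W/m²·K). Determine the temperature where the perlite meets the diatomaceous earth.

T = 189 °C

Treat each layer as a resistance in series:
  R'_conv,in = 1/(2πr h) = 1/(2π·0.215·49.7) = 0.01489 m·K/W
  R'_carbon steel = ln(0.227/0.215)/(2πk) = 0.05431/(2π·46.7) = 1.851×10^-4 m·K/W
  R'_perlite = ln(0.395/0.227)/(2πk) = 0.5539/(2π·0.0613) = 1.438 m·K/W
  R'_diatomaceous earth = ln(0.669/0.395)/(2πk) = 0.5269/(2π·0.108) = 0.7765 m·K/W
  R'_conv,out = 1/(2πr h) = 1/(2π·0.669·9.86) = 0.02413 m·K/W
ΣR = 0.01489 + 1.851×10^-4 + 1.438 + 0.7765 + 0.02413 = 2.254 m·K/W
Q' = ΔT/ΣR = (493 °C − 21.7 °C)/2.254 = 209.1 W/m
From the inner boundary to the perlite/diatomaceous earth interface, ΣR_partial = 1.453 m·K/W.
T_interface = T_in − Q'·ΣR_partial = 493 °C − (209.1)(1.453) = 189 °C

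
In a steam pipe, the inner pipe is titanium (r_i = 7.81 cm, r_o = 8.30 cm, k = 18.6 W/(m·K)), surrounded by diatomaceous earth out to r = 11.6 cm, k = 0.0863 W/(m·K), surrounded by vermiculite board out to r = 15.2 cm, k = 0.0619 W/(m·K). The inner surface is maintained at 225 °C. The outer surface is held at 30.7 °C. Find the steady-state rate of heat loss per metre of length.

Q' = 148 W/m

Series thermal resistances, inner to outer:
  R'_titanium = ln(0.0830/0.0781)/(2πk) = 0.06085/(2π·18.6) = 5.207×10^-4 m·K/W
  R'_diatomaceous earth = ln(0.116/0.0830)/(2πk) = 0.3347/(2π·0.0863) = 0.6173 m·K/W
  R'_vermiculite board = ln(0.152/0.116)/(2πk) = 0.2703/(2π·0.0619) = 0.6950 m·K/W
ΣR = 5.207×10^-4 + 0.6173 + 0.6950 = 1.313 m·K/W
Q' = ΔT/ΣR = (225 °C − 30.7 °C)/1.313 = 148 W/m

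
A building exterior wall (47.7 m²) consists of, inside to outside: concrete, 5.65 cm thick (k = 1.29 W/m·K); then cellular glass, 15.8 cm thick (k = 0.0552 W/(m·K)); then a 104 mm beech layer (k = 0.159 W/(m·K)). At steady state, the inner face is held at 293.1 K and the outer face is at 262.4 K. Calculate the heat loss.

Resistance network (inner→outer):
  R_concrete = L/(kA) = 0.0565/(1.29·47.7) = 9.182×10^-4 K/W
  R_cellular glass = L/(kA) = 0.158/(0.0552·47.7) = 0.06001 K/W
  R_beech = L/(kA) = 0.104/(0.159·47.7) = 0.01371 K/W
ΣR = 9.182×10^-4 + 0.06001 + 0.01371 = 0.07464 K/W
Q = ΔT/ΣR = (293.1 K − 262.4 K)/0.07464 = 411 W

Q = 411 W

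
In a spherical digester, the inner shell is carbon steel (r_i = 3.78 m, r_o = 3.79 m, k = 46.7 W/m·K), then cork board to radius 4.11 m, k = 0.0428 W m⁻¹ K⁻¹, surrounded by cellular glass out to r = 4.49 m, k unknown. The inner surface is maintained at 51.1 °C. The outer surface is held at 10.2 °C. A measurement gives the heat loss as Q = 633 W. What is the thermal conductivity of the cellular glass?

ΣR = ΔT/Q = |51.1 − 10.2|/633 = 0.06461 K/W
Known resistances:
  R_carbon steel = (1/3.78 − 1/3.79)/(4πk) = 6.980×10^-4/(4π·46.7) = 1.189×10^-6 K/W
  R_cork board = (1/3.79 − 1/4.11)/(4πk) = 0.02054/(4π·0.0428) = 0.03820 K/W
R_cellular glass = ΣR − ΣR_known = 0.06461 − 0.03820 = 0.02641 K/W
(1/r₁−1/r₂)/(4πk) = 0.02641 ⇒ k = 0.02059/(4π·0.02641) = 0.0620 W/m·K

k = 0.0620 W/m·K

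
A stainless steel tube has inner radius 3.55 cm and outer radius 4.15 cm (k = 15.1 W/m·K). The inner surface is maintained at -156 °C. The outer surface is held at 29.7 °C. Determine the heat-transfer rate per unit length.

Q' = 1.13×10^5 W/m

Q' = 2πk·ΔT/ln(r₂/r₁) = 2π × 15.1 × 185.7 / ln(0.0415/0.0355) = 1.13×10^5 W/m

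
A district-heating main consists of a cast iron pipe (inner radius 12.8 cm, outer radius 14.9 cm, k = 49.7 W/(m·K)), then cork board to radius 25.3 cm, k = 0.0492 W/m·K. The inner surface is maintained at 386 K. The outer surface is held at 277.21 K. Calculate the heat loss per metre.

Resistance network (inner→outer):
  R'_cast iron = ln(0.149/0.128)/(2πk) = 0.1519/(2π·49.7) = 4.865×10^-4 m·K/W
  R'_cork board = ln(0.253/0.149)/(2πk) = 0.5294/(2π·0.0492) = 1.713 m·K/W
ΣR = 4.865×10^-4 + 1.713 = 1.713 m·K/W
Q' = ΔT/ΣR = (386 K − 277.21 K)/1.713 = 63.5 W/m

Q' = 63.5 W/m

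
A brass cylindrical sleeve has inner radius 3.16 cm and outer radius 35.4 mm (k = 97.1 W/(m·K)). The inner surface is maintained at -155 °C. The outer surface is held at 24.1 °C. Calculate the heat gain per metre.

Q' = 962 kW/m

Q' = 2πk·ΔT/ln(r₂/r₁) = 2π × 97.1 × 179.1 / ln(0.0354/0.0316) = 9.62×10^5 W/m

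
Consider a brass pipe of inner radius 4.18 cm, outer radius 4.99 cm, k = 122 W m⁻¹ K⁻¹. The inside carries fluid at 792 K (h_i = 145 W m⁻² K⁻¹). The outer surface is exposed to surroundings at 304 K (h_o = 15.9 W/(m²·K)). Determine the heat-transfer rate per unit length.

Q' = 2.15 kW/m

Treat each layer as a resistance in series:
  R'_conv,in = 1/(2πr h) = 1/(2π·0.0418·145) = 0.02626 m·K/W
  R'_brass = ln(0.0499/0.0418)/(2πk) = 0.1771/(2π·122) = 2.311×10^-4 m·K/W
  R'_conv,out = 1/(2πr h) = 1/(2π·0.0499·15.9) = 0.2006 m·K/W
ΣR = 0.02626 + 2.311×10^-4 + 0.2006 = 0.2271 m·K/W
Q' = ΔT/ΣR = (792 K − 304 K)/0.2271 = 2150 W/m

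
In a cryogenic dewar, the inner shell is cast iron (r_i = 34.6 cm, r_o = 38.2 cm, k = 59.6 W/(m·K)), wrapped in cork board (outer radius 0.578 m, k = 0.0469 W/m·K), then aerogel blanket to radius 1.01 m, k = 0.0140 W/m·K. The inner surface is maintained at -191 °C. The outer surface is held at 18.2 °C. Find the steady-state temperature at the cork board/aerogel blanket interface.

Resistance network (inner→outer):
  R_cast iron = (1/0.346 − 1/0.382)/(4πk) = 0.2724/(4π·59.6) = 3.637×10^-4 K/W
  R_cork board = (1/0.382 − 1/0.578)/(4πk) = 0.8877/(4π·0.0469) = 1.506 K/W
  R_aerogel blanket = (1/0.578 − 1/1.01)/(4πk) = 0.7400/(4π·0.0140) = 4.206 K/W
ΣR = 3.637×10^-4 + 1.506 + 4.206 = 5.712 K/W
Q = ΔT/ΣR = (-191 °C − 18.2 °C)/5.712 = -36.62 W
From the inner boundary to the cork board/aerogel blanket interface, ΣR_partial = 1.506 K/W.
T_interface = T_in − Q·ΣR_partial = -191 °C − (-36.62)(1.506) = -136 °C

T = -136 °C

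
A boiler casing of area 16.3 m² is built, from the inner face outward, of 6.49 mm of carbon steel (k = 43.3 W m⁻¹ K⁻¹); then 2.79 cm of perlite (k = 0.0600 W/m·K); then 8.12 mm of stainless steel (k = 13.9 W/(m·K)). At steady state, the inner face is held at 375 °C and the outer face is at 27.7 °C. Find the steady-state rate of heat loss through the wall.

Q = 12200 W

Treat each layer as a resistance in series:
  R_carbon steel = L/(kA) = 0.00649/(43.3·16.3) = 9.195×10^-6 K/W
  R_perlite = L/(kA) = 0.0279/(0.0600·16.3) = 0.02853 K/W
  R_stainless steel = L/(kA) = 0.00812/(13.9·16.3) = 3.584×10^-5 K/W
ΣR = 9.195×10^-6 + 0.02853 + 3.584×10^-5 = 0.02858 K/W
Q = ΔT/ΣR = (375 °C − 27.7 °C)/0.02858 = 12200 W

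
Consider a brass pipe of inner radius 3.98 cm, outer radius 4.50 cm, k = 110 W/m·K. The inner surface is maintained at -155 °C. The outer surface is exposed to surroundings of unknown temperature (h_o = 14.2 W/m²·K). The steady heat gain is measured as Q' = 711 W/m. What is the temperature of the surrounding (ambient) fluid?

Series resistances:
  R'_brass = ln(0.0450/0.0398)/(2πk) = 0.1228/(2π·110) = 1.777×10^-4 m·K/W
  R'_conv,out = 1/(2πr h) = 1/(2π·0.0450·14.2) = 0.2491 m·K/W
ΣR = 0.2492 m·K/W
ΔT = Q'·ΣR = 711 × 0.2492 = 177.2 K
Heat flows inward, so T_out = T_in + ΔT = -155 + 177.2 = 22.2 °C

T_out = 22.2 °C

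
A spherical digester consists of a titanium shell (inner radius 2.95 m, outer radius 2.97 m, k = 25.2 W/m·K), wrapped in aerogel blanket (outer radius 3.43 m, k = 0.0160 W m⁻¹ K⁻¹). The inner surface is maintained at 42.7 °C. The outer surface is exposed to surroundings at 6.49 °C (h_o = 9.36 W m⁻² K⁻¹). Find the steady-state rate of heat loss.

Resistance network (inner→outer):
  R_titanium = (1/2.95 − 1/2.97)/(4πk) = 0.002283/(4π·25.2) = 7.208×10^-6 K/W
  R_aerogel blanket = (1/2.97 − 1/3.43)/(4πk) = 0.04516/(4π·0.0160) = 0.2246 K/W
  R_conv,out = 1/(4πr²h) = 1/(4π·3.43²·9.36) = 7.226×10^-4 K/W
ΣR = 7.208×10^-6 + 0.2246 + 7.226×10^-4 = 0.2253 K/W
Q = ΔT/ΣR = (42.7 °C − 6.49 °C)/0.2253 = 161 W

Q = 161 W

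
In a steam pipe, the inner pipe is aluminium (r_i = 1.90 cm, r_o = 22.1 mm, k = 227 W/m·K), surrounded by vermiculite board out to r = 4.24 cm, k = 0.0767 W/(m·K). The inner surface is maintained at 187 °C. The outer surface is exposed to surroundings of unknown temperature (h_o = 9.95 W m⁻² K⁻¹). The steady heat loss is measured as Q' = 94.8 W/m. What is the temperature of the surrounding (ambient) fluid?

T_out = 23.1 °C

Series resistances:
  R'_aluminium = ln(0.0221/0.0190)/(2πk) = 0.1511/(2π·227) = 1.060×10^-4 m·K/W
  R'_vermiculite board = ln(0.0424/0.0221)/(2πk) = 0.6516/(2π·0.0767) = 1.352 m·K/W
  R'_conv,out = 1/(2πr h) = 1/(2π·0.0424·9.95) = 0.3773 m·K/W
ΣR = 1.729 m·K/W
ΔT = Q'·ΣR = 94.8 × 1.729 = 163.9 K
Heat flows outward, so T_out = T_in − ΔT = 187 − 163.9 = 23.1 °C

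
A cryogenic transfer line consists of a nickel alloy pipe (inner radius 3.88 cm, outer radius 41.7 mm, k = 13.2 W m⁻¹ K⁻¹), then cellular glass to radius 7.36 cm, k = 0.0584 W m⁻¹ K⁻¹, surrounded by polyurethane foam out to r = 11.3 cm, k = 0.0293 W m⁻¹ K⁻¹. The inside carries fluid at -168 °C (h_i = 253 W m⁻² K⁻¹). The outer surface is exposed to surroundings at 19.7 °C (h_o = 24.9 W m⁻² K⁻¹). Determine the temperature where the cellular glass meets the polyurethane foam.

T = -93.6 °C

Resistance network (inner→outer):
  R'_conv,in = 1/(2πr h) = 1/(2π·0.0388·253) = 0.01621 m·K/W
  R'_nickel alloy = ln(0.0417/0.0388)/(2πk) = 0.07208/(2π·13.2) = 8.691×10^-4 m·K/W
  R'_cellular glass = ln(0.0736/0.0417)/(2πk) = 0.5681/(2π·0.0584) = 1.548 m·K/W
  R'_polyurethane foam = ln(0.113/0.0736)/(2πk) = 0.4287/(2π·0.0293) = 2.329 m·K/W
  R'_conv,out = 1/(2πr h) = 1/(2π·0.113·24.9) = 0.05656 m·K/W
ΣR = 0.01621 + 8.691×10^-4 + 1.548 + 2.329 + 0.05656 = 3.951 m·K/W
Q' = ΔT/ΣR = (-168 °C − 19.7 °C)/3.951 = -47.51 W/m
From the inner boundary to the cellular glass/polyurethane foam interface, ΣR_partial = 1.565 m·K/W.
T_interface = T_in − Q'·ΣR_partial = -168 °C − (-47.51)(1.565) = -93.6 °C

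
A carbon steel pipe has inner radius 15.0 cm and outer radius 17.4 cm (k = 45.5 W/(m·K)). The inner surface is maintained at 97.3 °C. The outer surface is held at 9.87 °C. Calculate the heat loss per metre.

Q' = 1.68×10^5 W/m

Q' = 2πk·ΔT/ln(r₂/r₁) = 2π × 45.5 × 87.43 / ln(0.174/0.150) = 1.68×10^5 W/m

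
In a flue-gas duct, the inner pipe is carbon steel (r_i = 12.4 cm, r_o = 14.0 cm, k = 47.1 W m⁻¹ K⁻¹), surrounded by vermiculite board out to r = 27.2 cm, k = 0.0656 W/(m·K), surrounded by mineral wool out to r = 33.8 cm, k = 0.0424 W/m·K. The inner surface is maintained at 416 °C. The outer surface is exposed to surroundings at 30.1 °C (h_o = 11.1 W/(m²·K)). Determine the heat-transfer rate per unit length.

Q' = 156 W/m

Treat each layer as a resistance in series:
  R'_carbon steel = ln(0.140/0.124)/(2πk) = 0.1214/(2π·47.1) = 4.101×10^-4 m·K/W
  R'_vermiculite board = ln(0.272/0.140)/(2πk) = 0.6642/(2π·0.0656) = 1.611 m·K/W
  R'_mineral wool = ln(0.338/0.272)/(2πk) = 0.2172/(2π·0.0424) = 0.8155 m·K/W
  R'_conv,out = 1/(2πr h) = 1/(2π·0.338·11.1) = 0.04242 m·K/W
ΣR = 4.101×10^-4 + 1.611 + 0.8155 + 0.04242 = 2.469 m·K/W
Q' = ΔT/ΣR = (416 °C − 30.1 °C)/2.469 = 156 W/m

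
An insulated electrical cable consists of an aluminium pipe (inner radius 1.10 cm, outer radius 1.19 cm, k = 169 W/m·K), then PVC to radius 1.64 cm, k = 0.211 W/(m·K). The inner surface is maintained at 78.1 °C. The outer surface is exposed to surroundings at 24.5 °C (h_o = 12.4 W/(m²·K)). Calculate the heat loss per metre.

Series thermal resistances, inner to outer:
  R'_aluminium = ln(0.0119/0.0110)/(2πk) = 0.07864/(2π·169) = 7.406×10^-5 m·K/W
  R'_PVC = ln(0.0164/0.0119)/(2πk) = 0.3207/(2π·0.211) = 0.2419 m·K/W
  R'_conv,out = 1/(2πr h) = 1/(2π·0.0164·12.4) = 0.7826 m·K/W
ΣR = 7.406×10^-5 + 0.2419 + 0.7826 = 1.025 m·K/W
Q' = ΔT/ΣR = (78.1 °C − 24.5 °C)/1.025 = 52.3 W/m

Q' = 52.3 W/m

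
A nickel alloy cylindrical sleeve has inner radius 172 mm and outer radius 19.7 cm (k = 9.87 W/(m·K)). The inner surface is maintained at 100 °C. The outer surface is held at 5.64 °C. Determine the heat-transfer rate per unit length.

Q' = 2πk·ΔT/ln(r₂/r₁) = 2π × 9.87 × 94.36 / ln(0.197/0.172) = 43100 W/m

Q' = 43.1 kW/m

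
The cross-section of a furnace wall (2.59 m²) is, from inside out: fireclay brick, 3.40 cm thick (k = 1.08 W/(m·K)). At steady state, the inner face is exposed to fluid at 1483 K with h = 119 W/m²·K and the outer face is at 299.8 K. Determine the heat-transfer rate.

Treat each layer as a resistance in series:
  R_conv,in = 1/(hA) = 1/(119·2.59) = 0.003245 K/W
  R_fireclay brick = L/(kA) = 0.0340/(1.08·2.59) = 0.01216 K/W
ΣR = 0.003245 + 0.01216 = 0.01541 K/W
Q = ΔT/ΣR = (1483 K − 299.8 K)/0.01541 = 76800 W

Q = 76.8 kW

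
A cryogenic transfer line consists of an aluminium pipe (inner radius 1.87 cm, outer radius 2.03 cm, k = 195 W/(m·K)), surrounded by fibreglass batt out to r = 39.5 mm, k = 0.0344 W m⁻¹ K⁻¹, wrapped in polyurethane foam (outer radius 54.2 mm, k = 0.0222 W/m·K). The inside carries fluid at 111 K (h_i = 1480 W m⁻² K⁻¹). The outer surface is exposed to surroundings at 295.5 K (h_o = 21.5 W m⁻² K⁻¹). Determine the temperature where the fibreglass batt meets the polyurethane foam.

T = 214.7 K

Resistance network (inner→outer):
  R'_conv,in = 1/(2πr h) = 1/(2π·0.0187·1480) = 0.005751 m·K/W
  R'_aluminium = ln(0.0203/0.0187)/(2πk) = 0.08210/(2π·195) = 6.701×10^-5 m·K/W
  R'_fibreglass batt = ln(0.0395/0.0203)/(2πk) = 0.6657/(2π·0.0344) = 3.080 m·K/W
  R'_polyurethane foam = ln(0.0542/0.0395)/(2πk) = 0.3164/(2π·0.0222) = 2.268 m·K/W
  R'_conv,out = 1/(2πr h) = 1/(2π·0.0542·21.5) = 0.1366 m·K/W
ΣR = 0.005751 + 6.701×10^-5 + 3.080 + 2.268 + 0.1366 = 5.490 m·K/W
Q' = ΔT/ΣR = (111 K − 295.5 K)/5.490 = -33.61 W/m
From the inner boundary to the fibreglass batt/polyurethane foam interface, ΣR_partial = 3.086 m·K/W.
T_interface = T_in − Q'·ΣR_partial = 111 K − (-33.61)(3.086) = 214.7 K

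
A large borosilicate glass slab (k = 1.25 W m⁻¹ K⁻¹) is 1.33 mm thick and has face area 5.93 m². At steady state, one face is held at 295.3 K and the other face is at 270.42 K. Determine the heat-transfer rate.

Q = kA·ΔT/L = 1.25 × 5.93 × |295.3 K − 270.42 K| / 0.00133 = 1.39×10^5 W

Q = 1.39×10^5 W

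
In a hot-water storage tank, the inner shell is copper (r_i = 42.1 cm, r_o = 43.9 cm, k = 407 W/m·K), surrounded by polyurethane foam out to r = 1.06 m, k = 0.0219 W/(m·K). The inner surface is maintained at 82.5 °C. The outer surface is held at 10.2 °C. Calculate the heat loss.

Treat each layer as a resistance in series:
  R_copper = (1/0.421 − 1/0.439)/(4πk) = 0.09739/(4π·407) = 1.904×10^-5 K/W
  R_polyurethane foam = (1/0.439 − 1/1.06)/(4πk) = 1.335/(4π·0.0219) = 4.849 K/W
ΣR = 1.904×10^-5 + 4.849 = 4.849 K/W
Q = ΔT/ΣR = (82.5 °C − 10.2 °C)/4.849 = 14.9 W

Q = 14.9 W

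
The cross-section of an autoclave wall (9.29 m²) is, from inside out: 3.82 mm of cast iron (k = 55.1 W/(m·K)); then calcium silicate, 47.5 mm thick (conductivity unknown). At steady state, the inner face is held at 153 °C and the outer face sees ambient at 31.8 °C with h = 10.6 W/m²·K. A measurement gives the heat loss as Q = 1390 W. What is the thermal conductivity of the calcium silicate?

k = 0.0664 W/m·K

ΣR = ΔT/Q = |153 − 31.8|/1390 = 0.08719 K/W
Known resistances:
  R_cast iron = L/(kA) = 0.00382/(55.1·9.29) = 7.463×10^-6 K/W
  R_conv,out = 1/(hA) = 1/(10.6·9.29) = 0.01015 K/W
R_calcium silicate = ΣR − ΣR_known = 0.08719 − 0.01016 = 0.07703 K/W
L/(kA) = 0.07703 ⇒ k = 0.0475/(0.07703·9.29) = 0.0664 W/m·K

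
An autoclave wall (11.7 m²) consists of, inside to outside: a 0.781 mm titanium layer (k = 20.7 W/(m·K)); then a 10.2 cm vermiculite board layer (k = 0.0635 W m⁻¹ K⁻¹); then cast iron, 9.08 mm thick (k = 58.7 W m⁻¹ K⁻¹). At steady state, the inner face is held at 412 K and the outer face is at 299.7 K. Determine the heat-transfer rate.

Q = 818 W

Treat each layer as a resistance in series:
  R_titanium = L/(kA) = 7.81×10^-4/(20.7·11.7) = 3.225×10^-6 K/W
  R_vermiculite board = L/(kA) = 0.102/(0.0635·11.7) = 0.1373 K/W
  R_cast iron = L/(kA) = 0.00908/(58.7·11.7) = 1.322×10^-5 K/W
ΣR = 3.225×10^-6 + 0.1373 + 1.322×10^-5 = 0.1373 K/W
Q = ΔT/ΣR = (412 K − 299.7 K)/0.1373 = 818 W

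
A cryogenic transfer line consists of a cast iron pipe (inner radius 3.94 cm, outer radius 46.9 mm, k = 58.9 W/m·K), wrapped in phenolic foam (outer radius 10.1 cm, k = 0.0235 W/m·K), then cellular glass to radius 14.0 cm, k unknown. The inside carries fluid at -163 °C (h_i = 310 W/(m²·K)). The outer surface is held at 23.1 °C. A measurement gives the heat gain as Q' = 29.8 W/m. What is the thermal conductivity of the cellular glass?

k = 0.0502 W/m·K

ΣR = ΔT/Q' = |-163 − 23.1|/29.8 = 6.245 m·K/W
Known resistances:
  R'_conv,in = 1/(2πr h) = 1/(2π·0.0394·310) = 0.01303 m·K/W
  R'_cast iron = ln(0.0469/0.0394)/(2πk) = 0.1743/(2π·58.9) = 4.708×10^-4 m·K/W
  R'_phenolic foam = ln(0.101/0.0469)/(2πk) = 0.7671/(2π·0.0235) = 5.195 m·K/W
R_cellular glass = ΣR − ΣR_known = 6.245 − 5.209 = 1.036 m·K/W
ln(r₂/r₁)/(2πk) = 1.036 ⇒ k = 0.3265/(2π·1.036) = 0.0502 W/m·K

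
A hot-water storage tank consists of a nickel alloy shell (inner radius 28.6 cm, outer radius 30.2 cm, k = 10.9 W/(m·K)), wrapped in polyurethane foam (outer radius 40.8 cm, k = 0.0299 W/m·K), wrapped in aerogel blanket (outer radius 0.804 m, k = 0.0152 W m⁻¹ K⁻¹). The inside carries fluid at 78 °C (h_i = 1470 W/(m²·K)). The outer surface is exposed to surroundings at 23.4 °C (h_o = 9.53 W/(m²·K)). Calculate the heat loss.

Series thermal resistances, inner to outer:
  R_conv,in = 1/(4πr²h) = 1/(4π·0.286²·1470) = 6.618×10^-4 K/W
  R_nickel alloy = (1/0.286 − 1/0.302)/(4πk) = 0.1852/(4π·10.9) = 0.001352 K/W
  R_polyurethane foam = (1/0.302 − 1/0.408)/(4πk) = 0.8603/(4π·0.0299) = 2.290 K/W
  R_aerogel blanket = (1/0.408 − 1/0.804)/(4πk) = 1.207/(4π·0.0152) = 6.320 K/W
  R_conv,out = 1/(4πr²h) = 1/(4π·0.804²·9.53) = 0.01292 K/W
ΣR = 6.618×10^-4 + 0.001352 + 2.290 + 6.320 + 0.01292 = 8.625 K/W
Q = ΔT/ΣR = (78 °C − 23.4 °C)/8.625 = 6.33 W

Q = 6.33 W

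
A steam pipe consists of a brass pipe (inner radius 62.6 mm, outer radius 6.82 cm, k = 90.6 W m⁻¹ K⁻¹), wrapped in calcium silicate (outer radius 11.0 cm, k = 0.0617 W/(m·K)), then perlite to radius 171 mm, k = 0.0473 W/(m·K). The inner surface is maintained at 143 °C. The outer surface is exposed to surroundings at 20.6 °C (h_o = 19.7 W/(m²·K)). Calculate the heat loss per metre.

Treat each layer as a resistance in series:
  R'_brass = ln(0.0682/0.0626)/(2πk) = 0.08568/(2π·90.6) = 1.505×10^-4 m·K/W
  R'_calcium silicate = ln(0.110/0.0682)/(2πk) = 0.4780/(2π·0.0617) = 1.233 m·K/W
  R'_perlite = ln(0.171/0.110)/(2πk) = 0.4412/(2π·0.0473) = 1.484 m·K/W
  R'_conv,out = 1/(2πr h) = 1/(2π·0.171·19.7) = 0.04725 m·K/W
ΣR = 1.505×10^-4 + 1.233 + 1.484 + 0.04725 = 2.764 m·K/W
Q' = ΔT/ΣR = (143 °C − 20.6 °C)/2.764 = 44.3 W/m

Q' = 44.3 W/m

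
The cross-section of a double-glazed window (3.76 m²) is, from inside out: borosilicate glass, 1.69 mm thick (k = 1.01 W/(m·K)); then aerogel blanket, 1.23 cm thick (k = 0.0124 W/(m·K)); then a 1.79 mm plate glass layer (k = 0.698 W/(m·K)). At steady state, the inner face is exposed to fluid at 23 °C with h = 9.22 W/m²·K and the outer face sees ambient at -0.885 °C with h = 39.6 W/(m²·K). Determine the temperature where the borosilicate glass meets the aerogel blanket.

T = 20.7 °C

Treat each layer as a resistance in series:
  R_conv,in = 1/(hA) = 1/(9.22·3.76) = 0.02885 K/W
  R_borosilicate glass = L/(kA) = 0.00169/(1.01·3.76) = 4.450×10^-4 K/W
  R_aerogel blanket = L/(kA) = 0.0123/(0.0124·3.76) = 0.2638 K/W
  R_plate glass = L/(kA) = 0.00179/(0.698·3.76) = 6.820×10^-4 K/W
  R_conv,out = 1/(hA) = 1/(39.6·3.76) = 0.006716 K/W
ΣR = 0.02885 + 4.450×10^-4 + 0.2638 + 6.820×10^-4 + 0.006716 = 0.3005 K/W
Q = ΔT/ΣR = (23 °C − -0.885 °C)/0.3005 = 79.48 W
From the inner boundary to the borosilicate glass/aerogel blanket interface, ΣR_partial = 0.02930 K/W.
T_interface = T_in − Q·ΣR_partial = 23 °C − (79.48)(0.02930) = 20.7 °C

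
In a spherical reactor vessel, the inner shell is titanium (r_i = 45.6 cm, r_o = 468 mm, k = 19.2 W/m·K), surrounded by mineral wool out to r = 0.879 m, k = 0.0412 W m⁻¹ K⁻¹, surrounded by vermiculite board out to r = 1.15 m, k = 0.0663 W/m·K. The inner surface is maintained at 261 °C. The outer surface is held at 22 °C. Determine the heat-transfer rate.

Q = 106 W

Treat each layer as a resistance in series:
  R_titanium = (1/0.456 − 1/0.468)/(4πk) = 0.05623/(4π·19.2) = 2.331×10^-4 K/W
  R_mineral wool = (1/0.468 − 1/0.879)/(4πk) = 0.9991/(4π·0.0412) = 1.930 K/W
  R_vermiculite board = (1/0.879 − 1/1.15)/(4πk) = 0.2681/(4π·0.0663) = 0.3218 K/W
ΣR = 2.331×10^-4 + 1.930 + 0.3218 = 2.252 K/W
Q = ΔT/ΣR = (261 °C − 22 °C)/2.252 = 106 W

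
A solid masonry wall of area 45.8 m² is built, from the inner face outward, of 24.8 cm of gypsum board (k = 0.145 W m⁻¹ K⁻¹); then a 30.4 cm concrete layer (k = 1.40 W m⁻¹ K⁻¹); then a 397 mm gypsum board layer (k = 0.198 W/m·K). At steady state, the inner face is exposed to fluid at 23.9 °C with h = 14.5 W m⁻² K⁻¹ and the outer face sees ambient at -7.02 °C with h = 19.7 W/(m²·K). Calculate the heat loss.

Treat each layer as a resistance in series:
  R_conv,in = 1/(hA) = 1/(14.5·45.8) = 0.001506 K/W
  R_gypsum board = L/(kA) = 0.248/(0.145·45.8) = 0.03734 K/W
  R_concrete = L/(kA) = 0.304/(1.40·45.8) = 0.004741 K/W
  R_gypsum board = L/(kA) = 0.397/(0.198·45.8) = 0.04378 K/W
  R_conv,out = 1/(hA) = 1/(19.7·45.8) = 0.001108 K/W
ΣR = 0.001506 + 0.03734 + 0.004741 + 0.04378 + 0.001108 = 0.08847 K/W
Q = ΔT/ΣR = (23.9 °C − -7.02 °C)/0.08847 = 349 W

Q = 349 W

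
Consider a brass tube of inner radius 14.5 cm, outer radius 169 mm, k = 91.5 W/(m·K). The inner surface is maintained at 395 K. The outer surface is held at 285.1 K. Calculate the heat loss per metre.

Q' = 2πk·ΔT/ln(r₂/r₁) = 2π × 91.5 × 109.9 / ln(0.169/0.145) = 4.13×10^5 W/m

Q' = 413 kW/m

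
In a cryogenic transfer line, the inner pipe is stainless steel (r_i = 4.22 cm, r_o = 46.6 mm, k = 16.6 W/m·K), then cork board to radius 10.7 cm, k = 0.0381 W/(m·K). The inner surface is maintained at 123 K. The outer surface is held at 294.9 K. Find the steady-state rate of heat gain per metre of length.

Treat each layer as a resistance in series:
  R'_stainless steel = ln(0.0466/0.0422)/(2πk) = 0.09918/(2π·16.6) = 9.509×10^-4 m·K/W
  R'_cork board = ln(0.107/0.0466)/(2πk) = 0.8312/(2π·0.0381) = 3.472 m·K/W
ΣR = 9.509×10^-4 + 3.472 = 3.473 m·K/W
Q' = ΔT/ΣR = (123 K − 294.9 K)/3.473 = -49.5 W/m
(Negative Q' ⇒ heat flows inward; heat gain = 49.5 W/m.)

Q' = 49.5 W/m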